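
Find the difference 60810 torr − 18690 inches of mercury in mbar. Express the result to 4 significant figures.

60810 torr = 81073.3 mbar and 18690 inHg = 632916 mbar.
81073.3 − 632916 ≈ -551800 mbar.

-551800 mbar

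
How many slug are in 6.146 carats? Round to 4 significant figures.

8.423 × 10^-5 slugs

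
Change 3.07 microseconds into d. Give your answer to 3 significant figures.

3.55e-11 d

1 μs = 1.15741e-11 days.
So 3.07 × 1.15741e-11 ≈ 3.55e-11 d.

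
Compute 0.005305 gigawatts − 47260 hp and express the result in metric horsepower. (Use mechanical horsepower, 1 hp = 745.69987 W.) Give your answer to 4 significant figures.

0.005305 GW = 7212.79 PS and 47260 hp = 47915.5 PS.
7212.79 − 47915.5 ≈ -40700 PS.

-40700 metric horsepower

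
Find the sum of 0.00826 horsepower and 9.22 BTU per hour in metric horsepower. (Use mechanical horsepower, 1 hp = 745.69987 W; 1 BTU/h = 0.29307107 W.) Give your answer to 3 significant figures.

0.0120 PS

0.00826 hp = 0.00837456 PS and 9.22 BTU/h = 0.00367385 PS.
0.00837456 + 0.00367385 ≈ 0.0120 PS.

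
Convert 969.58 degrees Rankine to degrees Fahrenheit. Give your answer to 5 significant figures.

°R = °F + 459.67.
Applying the formula gives 509.91 °F.

509.91 degrees Fahrenheit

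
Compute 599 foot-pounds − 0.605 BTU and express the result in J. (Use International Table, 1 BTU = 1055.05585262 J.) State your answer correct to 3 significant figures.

599 ft·lbf = 812.135 J and 0.605 BTU = 638.309 J.
812.135 − 638.309 ≈ 174 J.

174 J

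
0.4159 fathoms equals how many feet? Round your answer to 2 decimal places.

2.50 feet

1 fathom = 6.00000 feet.
Then 0.4159 × 6.00000 ≈ 2.50 ft.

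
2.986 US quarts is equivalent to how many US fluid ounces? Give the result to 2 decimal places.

95.55 US fluid ounces

1 US quart = 32.0000 US fl oz.
2.986 × 32.0000 ≈ 95.55 US fl oz.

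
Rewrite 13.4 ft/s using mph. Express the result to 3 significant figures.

9.14 miles per hour

1 foot per second = 0.681818 mph.
So 13.4 × 0.681818 ≈ 9.14 mph.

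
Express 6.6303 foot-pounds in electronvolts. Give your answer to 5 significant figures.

5.6108 × 10^19 electronvolts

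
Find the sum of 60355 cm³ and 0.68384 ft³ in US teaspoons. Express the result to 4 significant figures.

16170 US tsp

60355 cm³ = 12245.1 US tsp and 0.68384 ft³ = 3928.69 US tsp.
12245.1 + 3928.69 ≈ 16170 US tsp.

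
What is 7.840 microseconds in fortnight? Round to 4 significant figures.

1 μs = 8.26720e-13 fortnights.
So 7.840 × 8.26720e-13 ≈ 6.481e-12 fortnight.

6.481e-12 fortnight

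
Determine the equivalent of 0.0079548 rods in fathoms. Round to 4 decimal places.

0.0219 fathom

1 rod = 2.75000 fathom.
Then 0.0079548 × 2.75000 ≈ 0.0219 fathom.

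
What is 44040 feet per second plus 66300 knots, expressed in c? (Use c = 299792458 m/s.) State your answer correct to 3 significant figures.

0.000159 times the speed of light

44040 ft/s = 4.47756 × 10^-5 c and 66300 kn = 0.000113771 c.
4.47756 × 10^-5 + 0.000113771 ≈ 0.000159 c.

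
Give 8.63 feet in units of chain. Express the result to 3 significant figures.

1 ft = 0.0151515 chains.
Thus 8.63 × 0.0151515 ≈ 0.131 chain.

0.131 chains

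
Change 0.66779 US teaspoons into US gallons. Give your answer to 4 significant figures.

1 US tsp = 0.00130208 US gallons.
Thus 0.66779 × 0.00130208 ≈ 0.0008695 US gal.

0.0008695 US gal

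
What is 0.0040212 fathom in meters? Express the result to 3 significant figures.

1 fathom = 1.82880 m.
So 0.0040212 × 1.82880 ≈ 0.00735 m.

0.00735 m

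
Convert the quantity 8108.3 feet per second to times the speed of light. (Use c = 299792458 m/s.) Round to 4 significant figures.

8.244 × 10^-6 c

1 foot per second = 1.01670 × 10^-9 times the speed of light.
Thus 8108.3 × 1.01670 × 10^-9 ≈ 8.244 × 10^-6 c.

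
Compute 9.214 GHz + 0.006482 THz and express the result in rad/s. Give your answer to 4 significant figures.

9.862e+10 radians per second

9.214 GHz = 5.78933e+10 rad/s and 0.006482 THz = 4.07276e+10 rad/s.
5.78933e+10 + 4.07276e+10 ≈ 9.862e+10 rad/s.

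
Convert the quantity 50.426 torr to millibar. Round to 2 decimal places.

67.23 mbar

1 torr = 1.33322 mbar.
Thus 50.426 × 1.33322 ≈ 67.23 mbar.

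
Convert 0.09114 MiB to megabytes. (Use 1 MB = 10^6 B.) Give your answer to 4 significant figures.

0.09557 megabytes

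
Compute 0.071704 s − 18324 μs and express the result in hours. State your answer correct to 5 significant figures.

1.4828 × 10^-5 h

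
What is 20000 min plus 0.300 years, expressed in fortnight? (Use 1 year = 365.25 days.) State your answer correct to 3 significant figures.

20000 min = 0.992063 fortnight and 0.300 yr = 7.82679 fortnight.
0.992063 + 7.82679 ≈ 8.82 fortnight.

8.82 fortnights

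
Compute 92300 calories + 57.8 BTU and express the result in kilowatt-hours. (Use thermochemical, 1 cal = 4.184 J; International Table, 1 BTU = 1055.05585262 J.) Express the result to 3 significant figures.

0.124 kilowatt-hours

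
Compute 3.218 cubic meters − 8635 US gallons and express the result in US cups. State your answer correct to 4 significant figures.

3.218 m³ = 13601.7 US cup and 8635 US gal = 138160 US cup.
13601.7 − 138160 ≈ -124600 US cup.

-124600 US cup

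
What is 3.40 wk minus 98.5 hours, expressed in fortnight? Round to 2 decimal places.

3.40 wk = 1.70000 fortnight and 98.5 h = 0.293155 fortnight.
1.70000 − 0.293155 ≈ 1.41 fortnight.

1.41 fortnight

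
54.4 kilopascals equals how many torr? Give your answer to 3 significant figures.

408 torr

1 kPa = 7.50062 torr.
So 54.4 × 7.50062 ≈ 408 torr.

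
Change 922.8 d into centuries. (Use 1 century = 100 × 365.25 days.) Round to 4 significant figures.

0.02526 century

1 d = 2.73785 × 10^-5 century.
Thus 922.8 × 2.73785 × 10^-5 ≈ 0.02526 century.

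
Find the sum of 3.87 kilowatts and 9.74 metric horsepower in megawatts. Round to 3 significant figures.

0.0110 MW

3.87 kW = 0.00387000 MW and 9.74 PS = 0.00716376 MW.
0.00387000 + 0.00716376 ≈ 0.0110 MW.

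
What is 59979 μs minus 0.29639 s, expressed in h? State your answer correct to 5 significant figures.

-6.5670e-5 h

59979 μs = 1.66608e-5 h and 0.29639 s = 8.23306e-5 h.
1.66608e-5 − 8.23306e-5 ≈ -6.5670e-5 h.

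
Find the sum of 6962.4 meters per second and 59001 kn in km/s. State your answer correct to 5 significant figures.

6962.4 m/s = 6.96240 km/s and 59001 kn = 30.3527 km/s.
6.96240 + 30.3527 ≈ 37.315 km/s.

37.315 km/s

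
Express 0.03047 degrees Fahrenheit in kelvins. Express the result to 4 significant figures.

255.4 K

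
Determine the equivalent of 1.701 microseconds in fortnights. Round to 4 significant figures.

1.406e-12 fortnight

1 microsecond = 8.26720e-13 fortnight.
So 1.701 × 8.26720e-13 ≈ 1.406e-12 fortnight.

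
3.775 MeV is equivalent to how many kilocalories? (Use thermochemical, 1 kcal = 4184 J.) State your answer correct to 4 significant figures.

1.446e-16 kilocalories

1 MeV = 3.82929e-17 kcal.
3.775 × 3.82929e-17 ≈ 1.446e-16 kcal.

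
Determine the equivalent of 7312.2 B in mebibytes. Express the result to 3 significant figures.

1 B = 9.53674e-7 mebibytes.
Then 7312.2 × 9.53674e-7 ≈ 0.00697 MiB.

0.00697 mebibytes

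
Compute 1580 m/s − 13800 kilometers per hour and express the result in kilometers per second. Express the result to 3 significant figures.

-2.25 km/s

1580 m/s = 1.58000 km/s and 13800 km/h = 3.83333 km/s.
1.58000 − 3.83333 ≈ -2.25 km/s.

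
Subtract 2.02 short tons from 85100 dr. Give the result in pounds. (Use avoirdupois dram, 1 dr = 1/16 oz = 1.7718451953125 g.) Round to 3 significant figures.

-3710 lb

85100 dr = 332.422 lb and 2.02 short ton = 4040.00 lb.
332.422 − 4040.00 ≈ -3710 lb.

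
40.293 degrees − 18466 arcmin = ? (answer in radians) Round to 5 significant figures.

-4.6683 radians

40.293 ° = 0.703246 rad and 18466 arcmin = 5.37154 rad.
0.703246 − 5.37154 ≈ -4.6683 rad.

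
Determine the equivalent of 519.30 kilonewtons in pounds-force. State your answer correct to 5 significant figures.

116740 pounds-force

1 kN = 224.809 pounds-force.
Thus 519.30 × 224.809 ≈ 116740 lbf.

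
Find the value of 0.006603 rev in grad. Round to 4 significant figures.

1 revolution = 400.000 gradians.
Then 0.006603 × 400.000 ≈ 2.641 grad.

2.641 grad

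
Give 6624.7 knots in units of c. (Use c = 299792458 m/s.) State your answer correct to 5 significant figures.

1 knot = 1.71600e-9 c.
Then 6624.7 × 1.71600e-9 ≈ 1.1368e-5 c.

1.1368e-5 c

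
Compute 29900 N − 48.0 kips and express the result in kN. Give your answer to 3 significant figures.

29900 N = 29.9000 kN and 48.0 kip = 213.515 kN.
29.9000 − 213.515 ≈ -184 kN.

-184 kN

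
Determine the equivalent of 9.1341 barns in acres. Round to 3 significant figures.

1 barn = 2.47105e-32 acre.
Thus 9.1341 × 2.47105e-32 ≈ 2.26e-31 acre.

2.26e-31 acre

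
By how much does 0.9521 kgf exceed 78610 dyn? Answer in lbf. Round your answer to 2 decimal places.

1.92 lbf

0.9521 kgf = 2.09902 lbf and 78610 dyn = 0.176722 lbf.
2.09902 − 0.176722 ≈ 1.92 lbf.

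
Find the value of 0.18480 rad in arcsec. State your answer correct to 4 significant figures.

38120 arcseconds

1 radian = 206265 arcseconds.
0.18480 × 206265 ≈ 38120 arcsec.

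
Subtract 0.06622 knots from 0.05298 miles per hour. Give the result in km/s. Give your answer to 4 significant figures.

0.05298 mph = 2.36842e-5 km/s and 0.06622 kn = 3.40665e-5 km/s.
2.36842e-5 − 3.40665e-5 ≈ -1.038e-5 km/s.

-1.038e-5 km/s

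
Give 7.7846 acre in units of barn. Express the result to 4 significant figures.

3.150 × 10^32 barns

1 acre = 4.04686 × 10^31 barn.
7.7846 × 4.04686 × 10^31 ≈ 3.150 × 10^32 barn.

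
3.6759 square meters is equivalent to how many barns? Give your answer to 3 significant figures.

1 square meter = 1.00000e+28 barn.
3.6759 × 1.00000e+28 ≈ 3.68e+28 barn.

3.68e+28 barn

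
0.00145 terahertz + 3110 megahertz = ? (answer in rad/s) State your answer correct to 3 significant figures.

2.87 × 10^10 rad/s

0.00145 THz = 9.11062 × 10^9 rad/s and 3110 MHz = 1.95407 × 10^10 rad/s.
9.11062 × 10^9 + 1.95407 × 10^10 ≈ 2.87 × 10^10 rad/s.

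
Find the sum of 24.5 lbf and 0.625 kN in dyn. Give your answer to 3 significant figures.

24.5 lbf = 1.08981e+7 dyn and 0.625 kN = 6.25000e+7 dyn.
1.08981e+7 + 6.25000e+7 ≈ 7.34e+7 dyn.

7.34e+7 dynes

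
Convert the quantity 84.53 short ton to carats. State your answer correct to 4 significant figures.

1 short ton = 4.53592 × 10^6 carats.
So 84.53 × 4.53592 × 10^6 ≈ 3.834 × 10^8 ct.

3.834 × 10^8 carats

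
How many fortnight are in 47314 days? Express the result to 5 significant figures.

3379.6 fortnights

1 day = 0.0714286 fortnights.
Then 47314 × 0.0714286 ≈ 3379.6 fortnight.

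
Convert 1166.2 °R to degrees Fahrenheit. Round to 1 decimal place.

706.5 degrees Fahrenheit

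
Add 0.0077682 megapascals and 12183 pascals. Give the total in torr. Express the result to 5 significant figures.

149.65 torr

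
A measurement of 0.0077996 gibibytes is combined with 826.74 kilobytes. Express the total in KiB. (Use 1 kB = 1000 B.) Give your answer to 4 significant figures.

0.0077996 GiB = 8178.47 KiB and 826.74 kB = 807.363 KiB.
8178.47 + 807.363 ≈ 8986 KiB.

8986 KiB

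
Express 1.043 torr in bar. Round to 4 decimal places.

0.0014 bar

1 torr = 0.00133322 bar.
1.043 × 0.00133322 ≈ 0.0014 bar.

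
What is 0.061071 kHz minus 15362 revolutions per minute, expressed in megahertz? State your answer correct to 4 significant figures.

-0.0001950 megahertz

0.061071 kHz = 6.10710e-5 MHz and 15362 rpm = 0.000256033 MHz.
6.10710e-5 − 0.000256033 ≈ -0.0001950 MHz.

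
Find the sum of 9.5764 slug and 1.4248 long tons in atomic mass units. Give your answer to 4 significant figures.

9.560e+29 u

9.5764 slug = 8.41637e+28 u and 1.4248 long ton = 8.71803e+29 u.
8.41637e+28 + 8.71803e+29 ≈ 9.560e+29 u.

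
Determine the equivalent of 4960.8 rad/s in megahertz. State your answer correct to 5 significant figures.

1 radian per second = 1.59155 × 10^-7 MHz.
So 4960.8 × 1.59155 × 10^-7 ≈ 0.00078954 MHz.

0.00078954 MHz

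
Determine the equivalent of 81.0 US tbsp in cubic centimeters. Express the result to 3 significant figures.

1200 cm³

1 US tbsp = 14.7868 cm³.
So 81.0 × 14.7868 ≈ 1200 cm³.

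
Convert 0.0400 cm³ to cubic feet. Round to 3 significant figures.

1 cm³ = 3.53147 × 10^-5 cubic feet.
So 0.0400 × 3.53147 × 10^-5 ≈ 1.41 × 10^-6 ft³.

1.41 × 10^-6 ft³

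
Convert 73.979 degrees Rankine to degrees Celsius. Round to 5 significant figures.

°R = (°C + 273.15) × 9/5.
Applying the formula gives -232.05 °C.

-232.05 °C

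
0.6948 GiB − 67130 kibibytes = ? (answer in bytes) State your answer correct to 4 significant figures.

0.6948 GiB = 7.46036 × 10^8 B and 67130 KiB = 6.87411 × 10^7 B.
7.46036 × 10^8 − 6.87411 × 10^7 ≈ 6.773 × 10^8 B.

6.773 × 10^8 bytes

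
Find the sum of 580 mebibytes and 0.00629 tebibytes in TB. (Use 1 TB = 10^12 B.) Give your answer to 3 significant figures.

580 MiB = 0.000608174 TB and 0.00629 TiB = 0.00691593 TB.
0.000608174 + 0.00691593 ≈ 0.00752 TB.

0.00752 TB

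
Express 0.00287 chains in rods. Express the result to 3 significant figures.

0.0115 rods

1 chain = 4.00000 rod.
Then 0.00287 × 4.00000 ≈ 0.0115 rod.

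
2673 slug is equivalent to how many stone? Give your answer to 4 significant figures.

6143 stone

1 slug = 2.29815 st.
So 2673 × 2.29815 ≈ 6143 st.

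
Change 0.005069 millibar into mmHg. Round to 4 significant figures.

0.003802 mmHg

1 mbar = 0.750062 millimeters of mercury.
Thus 0.005069 × 0.750062 ≈ 0.003802 mmHg.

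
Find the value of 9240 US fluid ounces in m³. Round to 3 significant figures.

0.273 m³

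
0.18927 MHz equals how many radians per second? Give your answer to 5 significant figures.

1.1892 × 10^6 rad/s

1 megahertz = 6.28319 × 10^6 rad/s.
0.18927 × 6.28319 × 10^6 ≈ 1.1892 × 10^6 rad/s.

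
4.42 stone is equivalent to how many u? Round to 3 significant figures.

1 st = 3.82424 × 10^27 u.
Then 4.42 × 3.82424 × 10^27 ≈ 1.69 × 10^28 u.

1.69 × 10^28 u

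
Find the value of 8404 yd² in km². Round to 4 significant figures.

1 yd² = 8.36127e-7 square kilometers.
Thus 8404 × 8.36127e-7 ≈ 0.007027 km².

0.007027 km²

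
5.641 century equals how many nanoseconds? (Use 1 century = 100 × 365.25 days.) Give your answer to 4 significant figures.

1 century = 3.15576 × 10^18 ns.
Then 5.641 × 3.15576 × 10^18 ≈ 1.780 × 10^19 ns.

1.780 × 10^19 nanoseconds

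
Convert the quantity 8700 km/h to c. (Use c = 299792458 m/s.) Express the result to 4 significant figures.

8.061 × 10^-6 c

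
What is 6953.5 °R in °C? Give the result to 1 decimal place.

3589.9 degrees Celsius

°R = (°C + 273.15) × 9/5.
Applying the formula gives 3589.9 °C.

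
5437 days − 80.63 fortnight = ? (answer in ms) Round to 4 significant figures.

3.722 × 10^11 milliseconds

5437 d = 4.69757 × 10^11 ms and 80.63 fortnight = 9.75300 × 10^10 ms.
4.69757 × 10^11 − 9.75300 × 10^10 ≈ 3.722 × 10^11 ms.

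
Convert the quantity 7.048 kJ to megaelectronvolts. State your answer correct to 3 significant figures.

4.40 × 10^16 megaelectronvolts

1 kilojoule = 6.24151 × 10^15 MeV.
So 7.048 × 6.24151 × 10^15 ≈ 4.40 × 10^16 MeV.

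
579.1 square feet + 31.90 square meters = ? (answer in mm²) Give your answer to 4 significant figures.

8.570 × 10^7 mm²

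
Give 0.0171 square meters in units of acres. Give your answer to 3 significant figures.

4.23 × 10^-6 acre

1 m² = 0.000247105 acres.
0.0171 × 0.000247105 ≈ 4.23 × 10^-6 acre.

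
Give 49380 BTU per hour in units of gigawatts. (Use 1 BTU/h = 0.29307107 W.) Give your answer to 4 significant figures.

1 BTU per hour = 2.93071e-10 gigawatts.
Thus 49380 × 2.93071e-10 ≈ 1.447e-5 GW.

1.447e-5 GW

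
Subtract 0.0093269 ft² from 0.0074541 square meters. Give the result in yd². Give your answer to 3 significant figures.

0.0074541 m² = 0.00891503 yd² and 0.0093269 ft² = 0.00103632 yd².
0.00891503 − 0.00103632 ≈ 0.00788 yd².

0.00788 square yards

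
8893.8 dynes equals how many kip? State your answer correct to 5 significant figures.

1.9994 × 10^-5 kips

1 dyn = 2.24809 × 10^-9 kips.
8893.8 × 2.24809 × 10^-9 ≈ 1.9994 × 10^-5 kip.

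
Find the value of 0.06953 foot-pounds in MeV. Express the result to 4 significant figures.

5.884e+11 MeV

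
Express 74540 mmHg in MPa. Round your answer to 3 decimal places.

9.938 MPa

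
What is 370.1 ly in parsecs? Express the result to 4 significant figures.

113.5 pc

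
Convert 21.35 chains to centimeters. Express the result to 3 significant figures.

42900 cm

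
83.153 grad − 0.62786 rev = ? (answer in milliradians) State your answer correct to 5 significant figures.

83.153 grad = 1306.16 mrad and 0.62786 rev = 3944.96 mrad.
1306.16 − 3944.96 ≈ -2638.8 mrad.

-2638.8 mrad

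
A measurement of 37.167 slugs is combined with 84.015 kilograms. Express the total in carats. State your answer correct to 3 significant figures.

37.167 slug = 2.71206e+6 ct and 84.015 kg = 420075 ct.
2.71206e+6 + 420075 ≈ 3.13e+6 ct.

3.13e+6 carats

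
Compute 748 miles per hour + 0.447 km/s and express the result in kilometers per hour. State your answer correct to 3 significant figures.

748 mph = 1203.79 km/h and 0.447 km/s = 1609.20 km/h.
1203.79 + 1609.20 ≈ 2810 km/h.

2810 kilometers per hour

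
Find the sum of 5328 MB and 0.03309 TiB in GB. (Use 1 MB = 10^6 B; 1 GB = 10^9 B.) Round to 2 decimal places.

5328 MB = 5.32800 GB and 0.03309 TiB = 36.3828 GB.
5.32800 + 36.3828 ≈ 41.71 GB.

41.71 GB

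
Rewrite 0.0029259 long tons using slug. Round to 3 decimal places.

1 long ton = 69.6213 slug.
Thus 0.0029259 × 69.6213 ≈ 0.204 slug.

0.204 slug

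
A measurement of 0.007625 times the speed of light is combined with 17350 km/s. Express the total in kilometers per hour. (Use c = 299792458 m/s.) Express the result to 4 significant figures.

7.069e+7 kilometers per hour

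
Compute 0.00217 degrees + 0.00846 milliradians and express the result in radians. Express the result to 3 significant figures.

4.63e-5 radians

0.00217 ° = 3.78736e-5 rad and 0.00846 mrad = 8.46000e-6 rad.
3.78736e-5 + 8.46000e-6 ≈ 4.63e-5 rad.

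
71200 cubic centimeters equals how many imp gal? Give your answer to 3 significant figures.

15.7 imp gal

1 cm³ = 0.000219969 imp gal.
Then 71200 × 0.000219969 ≈ 15.7 imp gal.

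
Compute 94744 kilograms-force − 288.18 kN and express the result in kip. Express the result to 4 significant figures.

144.1 kip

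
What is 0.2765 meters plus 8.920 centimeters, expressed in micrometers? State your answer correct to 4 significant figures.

0.2765 m = 276500 μm and 8.920 cm = 89200.0 μm.
276500 + 89200.0 ≈ 365700 μm.

365700 micrometers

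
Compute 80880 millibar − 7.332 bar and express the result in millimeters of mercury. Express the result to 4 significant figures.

80880 mbar = 60665.0 mmHg and 7.332 bar = 5499.45 mmHg.
60665.0 − 5499.45 ≈ 55170 mmHg.

55170 mmHg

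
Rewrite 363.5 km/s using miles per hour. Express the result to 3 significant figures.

1 kilometer per second = 2236.94 mph.
So 363.5 × 2236.94 ≈ 813000 mph.

813000 mph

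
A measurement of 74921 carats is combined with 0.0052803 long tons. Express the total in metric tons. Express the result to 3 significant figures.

74921 ct = 0.0149842 t and 0.0052803 long ton = 0.00536503 t.
0.0149842 + 0.00536503 ≈ 0.0203 t.

0.0203 t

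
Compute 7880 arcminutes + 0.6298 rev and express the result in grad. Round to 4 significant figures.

397.8 gradians

7880 arcmin = 145.926 grad and 0.6298 rev = 251.920 grad.
145.926 + 251.920 ≈ 397.8 grad.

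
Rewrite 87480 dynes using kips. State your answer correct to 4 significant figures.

0.0001967 kips

1 dyne = 2.24809e-9 kip.
Then 87480 × 2.24809e-9 ≈ 0.0001967 kip.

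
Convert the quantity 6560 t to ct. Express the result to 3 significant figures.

3.28 × 10^10 ct

1 metric ton = 5.00000 × 10^6 carats.
Thus 6560 × 5.00000 × 10^6 ≈ 3.28 × 10^10 ct.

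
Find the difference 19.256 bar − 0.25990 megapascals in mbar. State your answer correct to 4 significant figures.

19.256 bar = 19256.0 mbar and 0.25990 MPa = 2599.00 mbar.
19256.0 − 2599.00 ≈ 16660 mbar.

16660 mbar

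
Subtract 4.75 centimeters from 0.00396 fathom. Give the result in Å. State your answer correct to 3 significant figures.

-4.03e+8 angstroms

0.00396 fathom = 7.24205e+7 Å and 4.75 cm = 4.75000e+8 Å.
7.24205e+7 − 4.75000e+8 ≈ -4.03e+8 Å.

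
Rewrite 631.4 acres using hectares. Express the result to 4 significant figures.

1 acre = 0.404686 ha.
Thus 631.4 × 0.404686 ≈ 255.5 ha.

255.5 ha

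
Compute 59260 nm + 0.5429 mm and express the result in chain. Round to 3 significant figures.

59260 nm = 2.94580e-6 chain and 0.5429 mm = 2.69874e-5 chain.
2.94580e-6 + 2.69874e-5 ≈ 2.99e-5 chain.

2.99e-5 chain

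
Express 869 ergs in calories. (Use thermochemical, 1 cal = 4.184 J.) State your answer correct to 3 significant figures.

2.08e-5 cal

1 erg = 2.39006e-8 calories.
So 869 × 2.39006e-8 ≈ 2.08e-5 cal.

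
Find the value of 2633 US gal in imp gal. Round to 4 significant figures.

2192 imp gal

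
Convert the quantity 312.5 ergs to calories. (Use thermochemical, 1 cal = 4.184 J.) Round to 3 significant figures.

1 erg = 2.39006 × 10^-8 calories.
Thus 312.5 × 2.39006 × 10^-8 ≈ 7.47 × 10^-6 cal.

7.47 × 10^-6 calories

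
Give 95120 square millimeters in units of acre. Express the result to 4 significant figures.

1 square millimeter = 2.47105e-10 acre.
95120 × 2.47105e-10 ≈ 2.350e-5 acre.

2.350e-5 acre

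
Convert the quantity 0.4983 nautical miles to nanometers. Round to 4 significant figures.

1 nmi = 1.85200 × 10^12 nm.
0.4983 × 1.85200 × 10^12 ≈ 9.229 × 10^11 nm.

9.229 × 10^11 nanometers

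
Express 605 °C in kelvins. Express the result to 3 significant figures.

K = °C + 273.15.
Applying the formula gives 878 K.

878 kelvins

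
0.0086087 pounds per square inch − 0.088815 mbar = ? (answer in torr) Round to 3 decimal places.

0.379 torr

0.0086087 psi = 0.445198 torr and 0.088815 mbar = 0.0666167 torr.
0.445198 − 0.0666167 ≈ 0.379 torr.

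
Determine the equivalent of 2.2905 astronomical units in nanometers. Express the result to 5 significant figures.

3.4265e+20 nm

1 astronomical unit = 1.49598e+20 nanometers.
So 2.2905 × 1.49598e+20 ≈ 3.4265e+20 nm.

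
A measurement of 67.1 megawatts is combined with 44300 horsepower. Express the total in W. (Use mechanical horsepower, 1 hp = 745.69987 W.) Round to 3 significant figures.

67.1 MW = 6.71000e+7 W and 44300 hp = 3.30345e+7 W.
6.71000e+7 + 3.30345e+7 ≈ 1.00e+8 W.

1.00e+8 W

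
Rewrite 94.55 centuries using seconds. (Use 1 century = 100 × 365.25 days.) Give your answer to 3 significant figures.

1 century = 3.15576e+9 s.
So 94.55 × 3.15576e+9 ≈ 2.98e+11 s.

2.98e+11 seconds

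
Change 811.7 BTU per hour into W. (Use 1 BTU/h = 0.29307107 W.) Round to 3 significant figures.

1 BTU per hour = 0.293071 W.
Thus 811.7 × 0.293071 ≈ 238 W.

238 W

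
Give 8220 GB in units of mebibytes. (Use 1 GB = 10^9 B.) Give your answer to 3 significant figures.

1 gigabyte = 953.674 mebibytes.
Then 8220 × 953.674 ≈ 7.84e+6 MiB.

7.84e+6 mebibytes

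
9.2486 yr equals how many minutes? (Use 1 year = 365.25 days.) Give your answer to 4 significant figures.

4.864e+6 minutes

1 year = 525960 minutes.
9.2486 × 525960 ≈ 4.864e+6 min.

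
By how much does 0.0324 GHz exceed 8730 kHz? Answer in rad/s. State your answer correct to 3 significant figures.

0.0324 GHz = 2.03575e+8 rad/s and 8730 kHz = 5.48522e+7 rad/s.
2.03575e+8 − 5.48522e+7 ≈ 1.49e+8 rad/s.

1.49e+8 rad/s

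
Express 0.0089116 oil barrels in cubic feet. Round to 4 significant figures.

0.05003 ft³

1 bbl = 5.61458 cubic feet.
So 0.0089116 × 5.61458 ≈ 0.05003 ft³.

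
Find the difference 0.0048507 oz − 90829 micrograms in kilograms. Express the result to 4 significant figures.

0.0048507 oz = 0.000137515 kg and 90829 μg = 9.08290 × 10^-5 kg.
0.000137515 − 9.08290 × 10^-5 ≈ 4.669 × 10^-5 kg.

4.669 × 10^-5 kilograms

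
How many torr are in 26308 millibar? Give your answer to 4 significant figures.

19730 torr

1 millibar = 0.750062 torr.
Then 26308 × 0.750062 ≈ 19730 torr.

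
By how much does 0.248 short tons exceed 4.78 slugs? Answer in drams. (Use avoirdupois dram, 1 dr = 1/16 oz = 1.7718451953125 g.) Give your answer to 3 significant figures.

87600 dr

0.248 short ton = 126976 dr and 4.78 slug = 39370.7 dr.
126976 − 39370.7 ≈ 87600 dr.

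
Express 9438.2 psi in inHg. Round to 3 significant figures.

1 pound per square inch = 2.03602 inHg.
So 9438.2 × 2.03602 ≈ 19200 inHg.

19200 inches of mercury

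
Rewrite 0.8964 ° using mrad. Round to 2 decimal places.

15.65 milliradians

1 ° = 17.4533 mrad.
So 0.8964 × 17.4533 ≈ 15.65 mrad.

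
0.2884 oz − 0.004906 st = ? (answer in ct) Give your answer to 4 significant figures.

-114.9 ct

0.2884 oz = 40.8800 ct and 0.004906 st = 155.773 ct.
40.8800 − 155.773 ≈ -114.9 ct.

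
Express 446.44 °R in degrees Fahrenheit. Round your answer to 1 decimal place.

-13.2 °F

°R = °F + 459.67.
Applying the formula gives -13.2 °F.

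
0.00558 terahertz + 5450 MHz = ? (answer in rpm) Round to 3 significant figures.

0.00558 THz = 3.34800 × 10^11 rpm and 5450 MHz = 3.27000 × 10^11 rpm.
3.34800 × 10^11 + 3.27000 × 10^11 ≈ 6.62 × 10^11 rpm.

6.62 × 10^11 rpm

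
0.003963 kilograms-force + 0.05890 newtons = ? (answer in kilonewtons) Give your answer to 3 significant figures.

9.78e-5 kilonewtons

0.003963 kgf = 3.88638e-5 kN and 0.05890 N = 5.89000e-5 kN.
3.88638e-5 + 5.89000e-5 ≈ 9.78e-5 kN.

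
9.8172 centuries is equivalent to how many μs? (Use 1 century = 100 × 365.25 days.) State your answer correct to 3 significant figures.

3.10e+16 μs

1 century = 3.15576e+15 microseconds.
Then 9.8172 × 3.15576e+15 ≈ 3.10e+16 μs.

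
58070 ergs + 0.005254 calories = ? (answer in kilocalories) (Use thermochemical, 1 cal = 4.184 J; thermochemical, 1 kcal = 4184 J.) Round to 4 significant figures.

6.642e-6 kcal

58070 erg = 1.38791e-6 kcal and 0.005254 cal = 5.25400e-6 kcal.
1.38791e-6 + 5.25400e-6 ≈ 6.642e-6 kcal.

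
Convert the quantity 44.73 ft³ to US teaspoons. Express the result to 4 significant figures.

1 cubic foot = 5745.04 US teaspoons.
So 44.73 × 5745.04 ≈ 257000 US tsp.

257000 US tsp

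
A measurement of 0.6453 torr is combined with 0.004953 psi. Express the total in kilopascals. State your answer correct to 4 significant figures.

0.1202 kPa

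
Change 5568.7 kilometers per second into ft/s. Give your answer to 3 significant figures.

1.83 × 10^7 feet per second

1 kilometer per second = 3280.84 ft/s.
Thus 5568.7 × 3280.84 ≈ 1.83 × 10^7 ft/s.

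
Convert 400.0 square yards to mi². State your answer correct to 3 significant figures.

0.000129 square miles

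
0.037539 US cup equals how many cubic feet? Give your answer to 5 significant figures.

1 US cup = 0.00835503 ft³.
Thus 0.037539 × 0.00835503 ≈ 0.00031364 ft³.

0.00031364 cubic feet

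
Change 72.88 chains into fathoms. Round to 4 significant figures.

1 chain = 11.0000 fathoms.
So 72.88 × 11.0000 ≈ 801.7 fathom.

801.7 fathoms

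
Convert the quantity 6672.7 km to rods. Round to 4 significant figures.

1 kilometer = 198.839 rods.
6672.7 × 198.839 ≈ 1.327 × 10^6 rod.

1.327 × 10^6 rod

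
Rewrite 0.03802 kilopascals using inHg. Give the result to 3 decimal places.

1 kPa = 0.295300 inHg.
So 0.03802 × 0.295300 ≈ 0.011 inHg.

0.011 inHg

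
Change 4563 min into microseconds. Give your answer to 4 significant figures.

1 min = 6.00000e+7 μs.
4563 × 6.00000e+7 ≈ 2.738e+11 μs.

2.738e+11 microseconds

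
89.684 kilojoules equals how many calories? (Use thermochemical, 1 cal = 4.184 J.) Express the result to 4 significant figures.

1 kilojoule = 239.0057 cal.
So 89.684 × 239.0057 ≈ 21430 cal.

21430 cal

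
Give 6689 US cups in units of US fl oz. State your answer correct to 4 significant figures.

53510 US fl oz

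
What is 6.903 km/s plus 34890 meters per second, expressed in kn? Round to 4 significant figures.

81240 kn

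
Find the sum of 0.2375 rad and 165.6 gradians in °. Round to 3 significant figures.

163 °

0.2375 rad = 13.6077 ° and 165.6 grad = 149.040 °.
13.6077 + 149.040 ≈ 163 °.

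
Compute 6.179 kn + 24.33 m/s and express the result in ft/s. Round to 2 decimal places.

90.25 ft/s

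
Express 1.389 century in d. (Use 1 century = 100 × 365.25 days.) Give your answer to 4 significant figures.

1 century = 36525.0 d.
Then 1.389 × 36525.0 ≈ 50730 d.

50730 d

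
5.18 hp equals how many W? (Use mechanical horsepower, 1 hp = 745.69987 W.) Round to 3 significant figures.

1 horsepower = 745.700 W.
Then 5.18 × 745.700 ≈ 3860 W.

3860 watts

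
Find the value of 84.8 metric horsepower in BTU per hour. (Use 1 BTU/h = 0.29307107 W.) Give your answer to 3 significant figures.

213000 BTU per hour

1 metric horsepower = 2509.63 BTU/h.
Then 84.8 × 2509.63 ≈ 213000 BTU/h.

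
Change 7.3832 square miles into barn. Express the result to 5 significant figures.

1 mi² = 2.58999e+34 barns.
Thus 7.3832 × 2.58999e+34 ≈ 1.9122e+35 barn.

1.9122e+35 barns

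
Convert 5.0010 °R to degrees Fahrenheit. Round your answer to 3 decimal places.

-454.669 degrees Fahrenheit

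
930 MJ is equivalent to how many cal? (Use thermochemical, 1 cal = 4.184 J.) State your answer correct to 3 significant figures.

1 megajoule = 239006 cal.
So 930 × 239006 ≈ 2.22 × 10^8 cal.

2.22 × 10^8 cal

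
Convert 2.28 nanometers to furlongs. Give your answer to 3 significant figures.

1 nm = 4.97097 × 10^-12 furlong.
Then 2.28 × 4.97097 × 10^-12 ≈ 1.13 × 10^-11 furlong.

1.13 × 10^-11 furlongs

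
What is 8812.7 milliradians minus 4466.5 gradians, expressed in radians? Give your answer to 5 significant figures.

-61.347 rad

8812.7 mrad = 8.81270 rad and 4466.5 grad = 70.1596 rad.
8.81270 − 70.1596 ≈ -61.347 rad.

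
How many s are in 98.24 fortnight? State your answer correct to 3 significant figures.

1.19 × 10^8 s

1 fortnight = 1.20960 × 10^6 s.
98.24 × 1.20960 × 10^6 ≈ 1.19 × 10^8 s.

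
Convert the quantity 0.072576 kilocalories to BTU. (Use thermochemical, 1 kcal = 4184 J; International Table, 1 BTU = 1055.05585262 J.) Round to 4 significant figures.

0.2878 British thermal units

1 kcal = 3.96567 BTU.
0.072576 × 3.96567 ≈ 0.2878 BTU.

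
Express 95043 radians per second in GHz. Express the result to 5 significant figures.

1.5127 × 10^-5 GHz

1 radian per second = 1.59155 × 10^-10 GHz.
Then 95043 × 1.59155 × 10^-10 ≈ 1.5127 × 10^-5 GHz.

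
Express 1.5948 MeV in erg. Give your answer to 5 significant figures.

1 MeV = 1.60218 × 10^-6 ergs.
So 1.5948 × 1.60218 × 10^-6 ≈ 2.5552 × 10^-6 erg.

2.5552 × 10^-6 erg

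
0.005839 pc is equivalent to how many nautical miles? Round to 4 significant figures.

9.729e+10 nmi

1 parsec = 1.66613e+13 nautical miles.
Thus 0.005839 × 1.66613e+13 ≈ 9.729e+10 nmi.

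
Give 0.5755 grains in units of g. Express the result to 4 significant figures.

0.03729 g

1 gr = 0.0647989 g.
Then 0.5755 × 0.0647989 ≈ 0.03729 g.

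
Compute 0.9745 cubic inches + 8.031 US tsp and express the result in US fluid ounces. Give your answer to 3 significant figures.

1.88 US fl oz

0.9745 in³ = 0.539983 US fl oz and 8.031 US tsp = 1.33850 US fl oz.
0.539983 + 1.33850 ≈ 1.88 US fl oz.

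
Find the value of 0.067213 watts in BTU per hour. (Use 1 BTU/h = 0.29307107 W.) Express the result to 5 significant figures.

1 W = 3.41214 BTU per hour.
0.067213 × 3.41214 ≈ 0.22934 BTU/h.

0.22934 BTU/h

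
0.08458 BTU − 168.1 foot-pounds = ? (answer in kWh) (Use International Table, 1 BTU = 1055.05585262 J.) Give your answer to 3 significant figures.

-3.85e-5 kWh

0.08458 BTU = 2.47880e-5 kWh and 168.1 ft·lbf = 6.33092e-5 kWh.
2.47880e-5 − 6.33092e-5 ≈ -3.85e-5 kWh.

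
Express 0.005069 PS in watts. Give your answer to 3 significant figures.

1 PS = 735.499 W.
Then 0.005069 × 735.499 ≈ 3.73 W.

3.73 watts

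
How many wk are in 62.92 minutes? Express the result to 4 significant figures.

1 min = 9.92063e-5 weeks.
Then 62.92 × 9.92063e-5 ≈ 0.006242 wk.

0.006242 wk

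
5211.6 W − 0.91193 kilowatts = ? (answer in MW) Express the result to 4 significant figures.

5211.6 W = 0.00521160 MW and 0.91193 kW = 0.000911930 MW.
0.00521160 − 0.000911930 ≈ 0.004300 MW.

0.004300 megawatts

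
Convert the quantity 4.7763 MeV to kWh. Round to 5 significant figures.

1 MeV = 4.45049 × 10^-20 kWh.
Then 4.7763 × 4.45049 × 10^-20 ≈ 2.1257 × 10^-19 kWh.

2.1257 × 10^-19 kWh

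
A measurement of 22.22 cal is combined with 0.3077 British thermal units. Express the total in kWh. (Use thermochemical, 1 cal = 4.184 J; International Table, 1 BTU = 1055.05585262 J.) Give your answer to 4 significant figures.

22.22 cal = 2.58246 × 10^-5 kWh and 0.3077 BTU = 9.01780 × 10^-5 kWh.
2.58246 × 10^-5 + 9.01780 × 10^-5 ≈ 0.0001160 kWh.

0.0001160 kWh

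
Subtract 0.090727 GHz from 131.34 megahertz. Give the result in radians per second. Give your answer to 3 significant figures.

131.34 MHz = 8.25234 × 10^8 rad/s and 0.090727 GHz = 5.70055 × 10^8 rad/s.
8.25234 × 10^8 − 5.70055 × 10^8 ≈ 2.55 × 10^8 rad/s.

2.55 × 10^8 rad/s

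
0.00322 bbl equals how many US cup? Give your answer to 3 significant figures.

1 oil barrel = 672.000 US cups.
So 0.00322 × 672.000 ≈ 2.16 US cup.

2.16 US cup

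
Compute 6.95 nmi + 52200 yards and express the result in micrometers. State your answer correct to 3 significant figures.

6.06 × 10^10 micrometers

6.95 nmi = 1.28714 × 10^10 μm and 52200 yd = 4.77317 × 10^10 μm.
1.28714 × 10^10 + 4.77317 × 10^10 ≈ 6.06 × 10^10 μm.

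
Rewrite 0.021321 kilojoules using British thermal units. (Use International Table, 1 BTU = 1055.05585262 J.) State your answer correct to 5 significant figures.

0.020208 British thermal units

1 kilojoule = 0.947817 British thermal units.
0.021321 × 0.947817 ≈ 0.020208 BTU.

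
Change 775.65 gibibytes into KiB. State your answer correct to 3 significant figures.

8.13e+8 KiB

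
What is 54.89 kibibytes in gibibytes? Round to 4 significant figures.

1 kibibyte = 9.53674 × 10^-7 GiB.
Thus 54.89 × 9.53674 × 10^-7 ≈ 5.235 × 10^-5 GiB.

5.235 × 10^-5 gibibytes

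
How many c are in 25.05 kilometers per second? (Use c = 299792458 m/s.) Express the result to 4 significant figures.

8.356 × 10^-5 times the speed of light

1 kilometer per second = 3.33564 × 10^-6 c.
25.05 × 3.33564 × 10^-6 ≈ 8.356 × 10^-5 c.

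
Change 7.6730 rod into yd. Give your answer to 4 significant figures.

1 rod = 5.50000 yd.
Then 7.6730 × 5.50000 ≈ 42.20 yd.

42.20 yd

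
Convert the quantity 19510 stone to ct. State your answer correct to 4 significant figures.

1 stone = 31751.5 ct.
Then 19510 × 31751.5 ≈ 6.195e+8 ct.

6.195e+8 carats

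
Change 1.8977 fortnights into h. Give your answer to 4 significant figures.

637.6 h

1 fortnight = 336.000 h.
So 1.8977 × 336.000 ≈ 637.6 h.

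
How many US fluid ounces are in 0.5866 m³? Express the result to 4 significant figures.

19840 US fl oz

1 m³ = 33814.0 US fl oz.
Thus 0.5866 × 33814.0 ≈ 19840 US fl oz.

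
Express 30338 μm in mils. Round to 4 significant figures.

1194 mil

1 micrometer = 0.0393701 mil.
Then 30338 × 0.0393701 ≈ 1194 mil.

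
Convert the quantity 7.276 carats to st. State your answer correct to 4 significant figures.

0.0002292 st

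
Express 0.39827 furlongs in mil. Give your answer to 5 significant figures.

3.1543e+6 mil

1 furlong = 7.92000e+6 mils.
Then 0.39827 × 7.92000e+6 ≈ 3.1543e+6 mil.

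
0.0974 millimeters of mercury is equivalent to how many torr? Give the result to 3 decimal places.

1 millimeter of mercury = 1.00000 torr.
Then 0.0974 × 1.00000 ≈ 0.097 torr.

0.097 torr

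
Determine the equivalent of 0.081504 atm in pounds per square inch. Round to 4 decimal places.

1.1978 psi

1 atmosphere = 14.6959 psi.
Thus 0.081504 × 14.6959 ≈ 1.1978 psi.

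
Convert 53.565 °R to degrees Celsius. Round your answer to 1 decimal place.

-243.4 degrees Celsius

°R = (°C + 273.15) × 9/5.
Applying the formula gives -243.4 °C.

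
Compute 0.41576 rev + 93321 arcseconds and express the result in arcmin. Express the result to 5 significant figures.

10536 arcmin

0.41576 rev = 8980.42 arcmin and 93321 arcsec = 1555.35 arcmin.
8980.42 + 1555.35 ≈ 10536 arcmin.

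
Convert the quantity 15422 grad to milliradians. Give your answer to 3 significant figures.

242000 mrad

1 grad = 15.7080 mrad.
Thus 15422 × 15.7080 ≈ 242000 mrad.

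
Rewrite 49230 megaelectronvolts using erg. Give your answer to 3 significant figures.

0.0789 erg

1 MeV = 1.60218 × 10^-6 erg.
Thus 49230 × 1.60218 × 10^-6 ≈ 0.0789 erg.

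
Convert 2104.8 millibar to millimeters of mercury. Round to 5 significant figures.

1578.7 mmHg

1 mbar = 0.750062 mmHg.
Thus 2104.8 × 0.750062 ≈ 1578.7 mmHg.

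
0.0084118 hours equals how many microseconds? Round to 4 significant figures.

3.028e+7 μs

1 h = 3.60000e+9 microseconds.
0.0084118 × 3.60000e+9 ≈ 3.028e+7 μs.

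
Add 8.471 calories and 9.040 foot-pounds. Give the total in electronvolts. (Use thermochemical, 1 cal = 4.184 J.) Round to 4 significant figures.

2.977 × 10^20 eV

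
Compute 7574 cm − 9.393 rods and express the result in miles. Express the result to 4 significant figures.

0.01771 mi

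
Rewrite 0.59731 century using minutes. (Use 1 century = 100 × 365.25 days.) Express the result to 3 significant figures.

1 century = 5.25960 × 10^7 minutes.
Thus 0.59731 × 5.25960 × 10^7 ≈ 3.14 × 10^7 min.

3.14 × 10^7 minutes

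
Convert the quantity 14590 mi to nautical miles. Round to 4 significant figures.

1 mi = 0.868976 nmi.
So 14590 × 0.868976 ≈ 12680 nmi.

12680 nmi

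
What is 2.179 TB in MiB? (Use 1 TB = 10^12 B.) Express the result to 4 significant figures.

1 terabyte = 953674 mebibytes.
So 2.179 × 953674 ≈ 2.078e+6 MiB.

2.078e+6 mebibytes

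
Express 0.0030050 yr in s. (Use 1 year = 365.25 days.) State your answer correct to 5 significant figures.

94831 s

1 yr = 3.15576e+7 s.
Then 0.0030050 × 3.15576e+7 ≈ 94831 s.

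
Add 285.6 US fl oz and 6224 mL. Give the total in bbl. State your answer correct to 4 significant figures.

0.09227 bbl

285.6 US fl oz = 0.0531250 bbl and 6224 mL = 0.0391478 bbl.
0.0531250 + 0.0391478 ≈ 0.09227 bbl.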